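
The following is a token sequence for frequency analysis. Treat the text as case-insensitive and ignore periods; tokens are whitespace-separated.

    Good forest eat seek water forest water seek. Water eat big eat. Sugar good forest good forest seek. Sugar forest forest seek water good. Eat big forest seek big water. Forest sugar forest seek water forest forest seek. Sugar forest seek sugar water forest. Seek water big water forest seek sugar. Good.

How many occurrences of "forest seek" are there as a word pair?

8

Scanning the 51 overlapping bigram windows for "forest seek":
  position 17–18: forest seek
  position 21–22: forest seek
  position 27–28: forest seek
  position 33–34: forest seek
  position 37–38: forest seek
  position 40–41: forest seek
  position 44–45: forest seek
  position 49–50: forest seek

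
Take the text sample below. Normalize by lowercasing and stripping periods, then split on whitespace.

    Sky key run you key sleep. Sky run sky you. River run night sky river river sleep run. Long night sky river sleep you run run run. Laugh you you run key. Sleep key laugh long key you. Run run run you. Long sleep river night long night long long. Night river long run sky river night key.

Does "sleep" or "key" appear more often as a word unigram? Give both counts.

"sleep": 5 occurrences
"key": 6 occurrences

"key" (6 vs 5)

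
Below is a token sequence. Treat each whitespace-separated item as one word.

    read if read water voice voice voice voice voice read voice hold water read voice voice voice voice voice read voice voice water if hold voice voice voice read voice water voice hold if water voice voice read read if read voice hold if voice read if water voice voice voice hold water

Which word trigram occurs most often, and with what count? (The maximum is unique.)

Trigram frequencies (highest first):
  voice voice voice: 8
  voice voice read: 4
  water voice voice: 3
  voice read voice: 3
  read if read: 2
  read voice hold: 2
  … (25 more, each ≤ 2)

"voice voice voice", 8 times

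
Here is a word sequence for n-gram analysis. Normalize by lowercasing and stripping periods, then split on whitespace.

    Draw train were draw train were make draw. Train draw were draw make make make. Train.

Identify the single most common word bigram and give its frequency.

Bigram frequencies (highest first):
  draw train: 3
  train were: 2
  were draw: 2
  make make: 2
  were make: 1
  make draw: 1
  … (4 more, each ≤ 1)

"draw train", 3 times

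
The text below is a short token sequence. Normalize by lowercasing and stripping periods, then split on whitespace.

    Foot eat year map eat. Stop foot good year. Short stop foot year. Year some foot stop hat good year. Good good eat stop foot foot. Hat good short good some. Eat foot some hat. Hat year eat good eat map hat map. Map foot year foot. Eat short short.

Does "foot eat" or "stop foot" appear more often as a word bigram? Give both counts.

"foot eat": 2 occurrences
"stop foot": 3 occurrences

"stop foot" (3 vs 2)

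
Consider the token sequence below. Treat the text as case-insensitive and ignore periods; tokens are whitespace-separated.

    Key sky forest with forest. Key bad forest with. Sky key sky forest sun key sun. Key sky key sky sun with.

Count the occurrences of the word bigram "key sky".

4

Scanning the 21 overlapping bigram windows for "key sky":
  position 1–2: key sky
  position 11–12: key sky
  position 17–18: key sky
  position 19–20: key sky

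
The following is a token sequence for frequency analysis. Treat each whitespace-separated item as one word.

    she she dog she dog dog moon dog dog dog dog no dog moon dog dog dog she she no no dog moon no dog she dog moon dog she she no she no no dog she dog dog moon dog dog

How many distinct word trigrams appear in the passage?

23

42 tokens → 40 trigram windows in total.
Repeated trigrams (each contributes count−1 duplicates):
  dog moon dog: 4
  dog dog dog: 3
  dog she dog: 3
  moon dog dog: 3
  dog dog moon: 2
  dog she she: 2
  no dog moon: 2
  no dog she: 2
  … (4 more repeated)
17 duplicate windows → 40 − 17 = 23 distinct.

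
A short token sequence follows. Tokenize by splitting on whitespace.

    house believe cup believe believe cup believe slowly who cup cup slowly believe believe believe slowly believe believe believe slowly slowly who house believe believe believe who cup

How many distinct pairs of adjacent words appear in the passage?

13

28 tokens → 27 bigram windows in total.
Repeated bigrams (each contributes count−1 duplicates):
  believe believe: 7
  believe slowly: 3
  believe cup: 2
  cup believe: 2
  house believe: 2
  slowly believe: 2
  slowly who: 2
  who cup: 2
14 duplicate windows → 27 − 14 = 13 distinct.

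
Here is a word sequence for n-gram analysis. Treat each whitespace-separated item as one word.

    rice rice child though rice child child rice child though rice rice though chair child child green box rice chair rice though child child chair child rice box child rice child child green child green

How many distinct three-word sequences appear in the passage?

35 tokens → 33 trigram windows in total.
Repeated trigrams (each contributes count−1 duplicates):
  child child green: 2
  child rice child: 2
  child though rice: 2
  rice child child: 2
  rice child though: 2
5 duplicate windows → 33 − 5 = 28 distinct.

28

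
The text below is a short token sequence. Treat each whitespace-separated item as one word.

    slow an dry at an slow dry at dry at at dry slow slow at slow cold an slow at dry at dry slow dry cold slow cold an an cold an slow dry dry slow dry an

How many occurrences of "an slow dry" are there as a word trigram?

2

Scanning the 36 overlapping trigram windows for "an slow dry":
  position 5–7: an slow dry
  position 32–34: an slow dry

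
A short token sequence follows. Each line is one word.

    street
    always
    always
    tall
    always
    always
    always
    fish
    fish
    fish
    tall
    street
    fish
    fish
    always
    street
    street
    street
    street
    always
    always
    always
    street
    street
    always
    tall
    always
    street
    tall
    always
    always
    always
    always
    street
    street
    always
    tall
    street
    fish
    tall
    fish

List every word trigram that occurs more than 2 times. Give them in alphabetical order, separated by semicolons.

Trigram counts meeting the condition (more than 2 times):
  always always always: 4
  always street street: 3
  street street always: 3

always always always; always street street; street street always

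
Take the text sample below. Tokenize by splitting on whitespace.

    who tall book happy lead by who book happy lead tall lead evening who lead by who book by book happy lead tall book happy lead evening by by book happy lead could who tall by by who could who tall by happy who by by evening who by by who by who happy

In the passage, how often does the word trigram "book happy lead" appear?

Scanning the 52 overlapping trigram windows for "book happy lead":
  position 3–5: book happy lead
  position 8–10: book happy lead
  position 20–22: book happy lead
  position 24–26: book happy lead
  position 30–32: book happy lead

5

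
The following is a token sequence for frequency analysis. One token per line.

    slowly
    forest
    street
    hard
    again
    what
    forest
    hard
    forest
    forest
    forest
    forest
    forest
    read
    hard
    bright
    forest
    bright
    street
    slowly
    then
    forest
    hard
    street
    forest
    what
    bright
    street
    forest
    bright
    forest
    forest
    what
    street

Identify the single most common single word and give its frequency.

"forest", 13 times

Unigram frequencies (highest first):
  forest: 13
  street: 5
  hard: 4
  bright: 4
  what: 3
  slowly: 2
  … (3 more, each ≤ 1)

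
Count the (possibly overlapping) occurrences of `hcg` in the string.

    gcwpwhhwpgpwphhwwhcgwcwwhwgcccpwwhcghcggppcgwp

3

Sliding a length-3 window over the 46 characters (44 positions):
  position 18–20: hcg
  position 34–36: hcg
  position 37–39: hcg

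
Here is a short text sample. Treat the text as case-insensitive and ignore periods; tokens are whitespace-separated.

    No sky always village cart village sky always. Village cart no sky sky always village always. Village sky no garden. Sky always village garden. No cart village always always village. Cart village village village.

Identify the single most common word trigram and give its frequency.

Trigram frequencies (highest first):
  sky always village: 4
  always village cart: 3
  village cart village: 2
  no sky always: 1
  cart village sky: 1
  village sky always: 1
  … (20 more, each ≤ 1)

"sky always village", 4 times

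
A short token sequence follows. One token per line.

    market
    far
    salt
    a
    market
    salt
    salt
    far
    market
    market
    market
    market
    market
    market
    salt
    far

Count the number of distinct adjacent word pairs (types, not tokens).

9

16 tokens → 15 bigram windows in total.
Repeated bigrams (each contributes count−1 duplicates):
  market market: 5
  market salt: 2
  salt far: 2
6 duplicate windows → 15 − 6 = 9 distinct.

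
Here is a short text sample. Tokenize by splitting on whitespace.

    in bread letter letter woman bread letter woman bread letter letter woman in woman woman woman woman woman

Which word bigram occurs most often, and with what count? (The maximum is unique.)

"woman woman", 4 times

Bigram frequencies (highest first):
  woman woman: 4
  bread letter: 3
  letter woman: 3
  letter letter: 2
  woman bread: 2
  in bread: 1
  … (2 more, each ≤ 1)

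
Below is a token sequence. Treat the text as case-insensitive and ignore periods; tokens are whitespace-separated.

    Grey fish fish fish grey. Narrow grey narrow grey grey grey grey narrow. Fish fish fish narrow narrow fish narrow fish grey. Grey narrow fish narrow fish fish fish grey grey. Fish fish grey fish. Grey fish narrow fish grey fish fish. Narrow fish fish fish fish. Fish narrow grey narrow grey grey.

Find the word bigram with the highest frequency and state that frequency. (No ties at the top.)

"fish fish", 12 times

Bigram frequencies (highest first):
  fish fish: 12
  narrow fish: 7
  fish grey: 6
  grey grey: 6
  fish narrow: 6
  grey fish: 5
  … (3 more, each ≤ 5)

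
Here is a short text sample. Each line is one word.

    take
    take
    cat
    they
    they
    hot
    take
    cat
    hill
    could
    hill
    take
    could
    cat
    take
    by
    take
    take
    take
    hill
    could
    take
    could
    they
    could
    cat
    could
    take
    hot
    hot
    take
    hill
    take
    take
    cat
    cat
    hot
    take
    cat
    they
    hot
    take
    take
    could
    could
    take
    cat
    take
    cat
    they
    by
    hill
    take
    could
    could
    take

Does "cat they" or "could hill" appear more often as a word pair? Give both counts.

"cat they" (3 vs 1)

"cat they": 3 occurrences
"could hill": 1 occurrence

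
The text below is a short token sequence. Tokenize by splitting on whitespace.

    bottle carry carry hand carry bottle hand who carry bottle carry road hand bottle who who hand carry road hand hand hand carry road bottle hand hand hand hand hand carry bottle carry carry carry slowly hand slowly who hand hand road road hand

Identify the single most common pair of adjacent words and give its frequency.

"hand hand", 7 times

Bigram frequencies (highest first):
  hand hand: 7
  hand carry: 4
  bottle carry: 3
  carry carry: 3
  carry bottle: 3
  carry road: 3
  … (16 more, each ≤ 3)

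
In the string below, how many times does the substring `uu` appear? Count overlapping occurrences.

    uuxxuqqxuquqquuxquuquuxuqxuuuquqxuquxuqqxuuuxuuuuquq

11

Sliding a length-2 window over the 52 characters (51 positions):
  position 1–2: uu
  position 14–15: uu
  position 18–19: uu
  position 21–22: uu
  position 27–28: uu
  position 28–29: uu
  position 42–43: uu
  position 43–44: uu
  position 46–47: uu
  position 47–48: uu
  … (1 more)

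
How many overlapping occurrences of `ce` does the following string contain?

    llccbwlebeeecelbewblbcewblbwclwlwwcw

2

Sliding a length-2 window over the 36 characters (35 positions):
  position 13–14: ce
  position 22–23: ce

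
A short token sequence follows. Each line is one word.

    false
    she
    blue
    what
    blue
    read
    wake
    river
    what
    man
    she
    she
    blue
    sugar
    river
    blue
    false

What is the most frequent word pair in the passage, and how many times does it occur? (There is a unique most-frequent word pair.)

"she blue", 2 times

Bigram frequencies (highest first):
  she blue: 2
  false she: 1
  blue what: 1
  what blue: 1
  blue read: 1
  read wake: 1
  … (9 more, each ≤ 1)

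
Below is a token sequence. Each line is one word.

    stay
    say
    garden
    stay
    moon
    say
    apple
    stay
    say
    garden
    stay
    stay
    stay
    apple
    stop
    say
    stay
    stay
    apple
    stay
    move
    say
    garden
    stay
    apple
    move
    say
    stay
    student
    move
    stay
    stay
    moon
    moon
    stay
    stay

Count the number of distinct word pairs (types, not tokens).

36 tokens → 35 bigram windows in total.
Repeated bigrams (each contributes count−1 duplicates):
  stay stay: 5
  garden stay: 3
  say garden: 3
  stay apple: 3
  apple stay: 2
  move say: 2
  say stay: 2
  stay moon: 2
  … (1 more repeated)
15 duplicate windows → 35 − 15 = 20 distinct.

20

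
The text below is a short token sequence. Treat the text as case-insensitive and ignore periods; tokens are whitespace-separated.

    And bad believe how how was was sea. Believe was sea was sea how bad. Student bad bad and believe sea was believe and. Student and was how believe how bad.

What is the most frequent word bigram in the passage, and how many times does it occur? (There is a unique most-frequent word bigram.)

Bigram frequencies (highest first):
  was sea: 3
  believe how: 2
  sea was: 2
  how bad: 2
  and bad: 1
  bad believe: 1
  … (19 more, each ≤ 1)

"was sea", 3 times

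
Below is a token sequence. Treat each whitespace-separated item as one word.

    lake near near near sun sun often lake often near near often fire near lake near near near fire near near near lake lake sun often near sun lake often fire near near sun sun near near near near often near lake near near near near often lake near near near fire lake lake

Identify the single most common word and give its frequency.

Unigram frequencies (highest first):
  near: 27
  lake: 10
  often: 7
  sun: 6
  fire: 4

"near", 27 times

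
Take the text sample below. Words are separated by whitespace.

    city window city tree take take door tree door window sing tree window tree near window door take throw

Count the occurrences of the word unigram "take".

3

Scanning the 19 tokens for "take":
  position 5: take
  position 6: take
  position 18: take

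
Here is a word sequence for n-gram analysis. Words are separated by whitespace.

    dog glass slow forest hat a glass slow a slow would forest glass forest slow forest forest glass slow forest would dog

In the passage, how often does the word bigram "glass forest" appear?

1

Scanning the 21 overlapping bigram windows for "glass forest":
  position 13–14: glass forest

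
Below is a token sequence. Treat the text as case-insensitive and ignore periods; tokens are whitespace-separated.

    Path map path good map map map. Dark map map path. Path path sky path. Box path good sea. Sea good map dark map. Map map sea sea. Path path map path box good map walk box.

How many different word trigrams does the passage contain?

37 tokens → 35 trigram windows in total.
Repeated trigrams (each contributes count−1 duplicates):
  dark map map: 2
  map dark map: 2
  map map map: 2
  path map path: 2
4 duplicate windows → 35 − 4 = 31 distinct.

31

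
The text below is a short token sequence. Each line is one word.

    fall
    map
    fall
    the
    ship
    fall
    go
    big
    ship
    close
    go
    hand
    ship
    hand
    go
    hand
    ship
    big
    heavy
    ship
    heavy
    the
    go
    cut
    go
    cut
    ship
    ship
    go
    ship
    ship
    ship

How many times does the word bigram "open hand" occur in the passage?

0

Scanning the 31 overlapping bigram windows for "open hand":
  (none found)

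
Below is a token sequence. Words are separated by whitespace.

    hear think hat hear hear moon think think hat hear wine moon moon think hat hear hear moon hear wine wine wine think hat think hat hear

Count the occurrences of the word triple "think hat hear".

Scanning the 25 overlapping trigram windows for "think hat hear":
  position 2–4: think hat hear
  position 8–10: think hat hear
  position 14–16: think hat hear
  position 25–27: think hat hear

4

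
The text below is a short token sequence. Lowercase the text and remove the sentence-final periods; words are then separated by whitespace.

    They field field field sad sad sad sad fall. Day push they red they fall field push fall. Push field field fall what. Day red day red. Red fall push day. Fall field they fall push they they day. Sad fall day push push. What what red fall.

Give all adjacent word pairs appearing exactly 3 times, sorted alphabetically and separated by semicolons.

fall push; field field; sad sad

Bigram counts meeting the condition (exactly 3 times):
  fall push: 3
  field field: 3
  sad sad: 3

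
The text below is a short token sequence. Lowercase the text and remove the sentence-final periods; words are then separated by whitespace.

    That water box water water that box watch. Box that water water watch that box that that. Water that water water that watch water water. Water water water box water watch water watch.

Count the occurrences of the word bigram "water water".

7

Scanning the 32 overlapping bigram windows for "water water":
  position 4–5: water water
  position 11–12: water water
  position 20–21: water water
  position 24–25: water water
  position 25–26: water water
  position 26–27: water water
  position 27–28: water water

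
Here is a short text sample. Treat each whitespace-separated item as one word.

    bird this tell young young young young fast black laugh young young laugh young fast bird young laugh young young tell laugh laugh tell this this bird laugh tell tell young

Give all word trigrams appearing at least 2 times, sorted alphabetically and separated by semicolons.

Trigram counts meeting the condition (at least 2 times):
  laugh young young: 2
  young laugh young: 2
  young young young: 2

laugh young young; young laugh young; young young young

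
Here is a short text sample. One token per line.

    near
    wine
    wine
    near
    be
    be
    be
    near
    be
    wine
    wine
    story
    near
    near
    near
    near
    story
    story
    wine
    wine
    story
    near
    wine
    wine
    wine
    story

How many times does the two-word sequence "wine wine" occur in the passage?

Scanning the 25 overlapping bigram windows for "wine wine":
  position 2–3: wine wine
  position 10–11: wine wine
  position 19–20: wine wine
  position 23–24: wine wine
  position 24–25: wine wine

5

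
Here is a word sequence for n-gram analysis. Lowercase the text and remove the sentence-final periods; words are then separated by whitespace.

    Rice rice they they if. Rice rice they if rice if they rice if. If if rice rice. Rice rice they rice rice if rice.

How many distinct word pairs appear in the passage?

9

25 tokens → 24 bigram windows in total.
Repeated bigrams (each contributes count−1 duplicates):
  rice rice: 6
  if rice: 4
  rice if: 3
  rice they: 3
  if if: 2
  they if: 2
  they rice: 2
15 duplicate windows → 24 − 15 = 9 distinct.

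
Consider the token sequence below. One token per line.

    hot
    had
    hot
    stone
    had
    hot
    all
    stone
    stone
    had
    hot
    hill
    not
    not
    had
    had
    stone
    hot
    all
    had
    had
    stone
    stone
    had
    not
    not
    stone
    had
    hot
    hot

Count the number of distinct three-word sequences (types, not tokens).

30 tokens → 28 trigram windows in total.
Repeated trigrams (each contributes count−1 duplicates):
  stone had hot: 3
  had had stone: 2
  stone stone had: 2
4 duplicate windows → 28 − 4 = 24 distinct.

24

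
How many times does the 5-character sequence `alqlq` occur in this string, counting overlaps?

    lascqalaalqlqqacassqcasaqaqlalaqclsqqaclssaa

1

Sliding a length-5 window over the 44 characters (40 positions):
  position 9–13: alqlq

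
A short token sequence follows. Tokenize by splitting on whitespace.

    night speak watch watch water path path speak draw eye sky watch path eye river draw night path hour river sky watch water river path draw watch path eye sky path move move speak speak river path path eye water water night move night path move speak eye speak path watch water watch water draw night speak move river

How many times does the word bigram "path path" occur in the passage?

2

Scanning the 58 overlapping bigram windows for "path path":
  position 6–7: path path
  position 37–38: path path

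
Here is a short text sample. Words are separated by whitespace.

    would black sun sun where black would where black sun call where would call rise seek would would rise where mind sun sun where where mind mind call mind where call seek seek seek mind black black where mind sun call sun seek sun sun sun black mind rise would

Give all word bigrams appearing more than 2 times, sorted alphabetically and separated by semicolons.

Bigram counts meeting the condition (more than 2 times):
  sun sun: 4
  where mind: 3

sun sun; where mind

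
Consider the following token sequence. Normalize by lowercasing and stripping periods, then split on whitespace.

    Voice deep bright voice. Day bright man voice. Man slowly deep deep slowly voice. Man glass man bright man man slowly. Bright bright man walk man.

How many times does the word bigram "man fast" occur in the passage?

Scanning the 25 overlapping bigram windows for "man fast":
  (none found)

0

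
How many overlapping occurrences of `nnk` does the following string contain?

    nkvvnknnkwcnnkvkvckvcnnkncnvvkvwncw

Sliding a length-3 window over the 35 characters (33 positions):
  position 7–9: nnk
  position 12–14: nnk
  position 22–24: nnk

3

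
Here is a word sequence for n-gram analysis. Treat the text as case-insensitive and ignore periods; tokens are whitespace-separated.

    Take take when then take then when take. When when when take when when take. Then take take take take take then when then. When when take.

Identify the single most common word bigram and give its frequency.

Bigram frequencies (highest first):
  take take: 5
  when take: 4
  when when: 4
  take when: 3
  take then: 3
  then when: 3
  … (2 more, each ≤ 2)

"take take", 5 times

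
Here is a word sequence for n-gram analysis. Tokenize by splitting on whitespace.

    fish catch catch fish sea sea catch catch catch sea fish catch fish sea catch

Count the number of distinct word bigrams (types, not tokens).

15 tokens → 14 bigram windows in total.
Repeated bigrams (each contributes count−1 duplicates):
  catch catch: 3
  catch fish: 2
  fish catch: 2
  fish sea: 2
  sea catch: 2
6 duplicate windows → 14 − 6 = 8 distinct.

8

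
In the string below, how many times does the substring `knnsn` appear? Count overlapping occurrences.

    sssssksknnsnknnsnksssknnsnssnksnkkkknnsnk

4

Sliding a length-5 window over the 41 characters (37 positions):
  position 8–12: knnsn
  position 13–17: knnsn
  position 22–26: knnsn
  position 36–40: knnsn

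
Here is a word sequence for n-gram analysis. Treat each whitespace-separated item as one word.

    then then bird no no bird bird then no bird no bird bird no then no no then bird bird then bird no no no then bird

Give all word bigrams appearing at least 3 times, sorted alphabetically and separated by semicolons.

bird bird; bird no; no bird; no no; no then; then bird

Bigram counts meeting the condition (at least 3 times):
  bird bird: 3
  bird no: 4
  no bird: 3
  no no: 4
  no then: 3
  then bird: 4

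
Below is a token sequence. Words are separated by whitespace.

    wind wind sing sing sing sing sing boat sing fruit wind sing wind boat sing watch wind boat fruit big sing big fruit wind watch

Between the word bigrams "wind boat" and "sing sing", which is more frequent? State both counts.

"sing sing" (4 vs 2)

"wind boat": 2 occurrences
"sing sing": 4 occurrences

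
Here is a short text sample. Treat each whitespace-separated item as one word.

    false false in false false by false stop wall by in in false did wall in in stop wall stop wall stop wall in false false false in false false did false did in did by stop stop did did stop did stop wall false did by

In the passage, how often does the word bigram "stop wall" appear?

5

Scanning the 46 overlapping bigram windows for "stop wall":
  position 8–9: stop wall
  position 18–19: stop wall
  position 20–21: stop wall
  position 22–23: stop wall
  position 43–44: stop wall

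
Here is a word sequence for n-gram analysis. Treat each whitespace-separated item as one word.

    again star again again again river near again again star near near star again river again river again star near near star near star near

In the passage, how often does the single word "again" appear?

Scanning the 25 tokens for "again":
  position 1: again
  position 3: again
  position 4: again
  position 5: again
  position 8: again
  position 9: again
  position 14: again
  position 16: again
  position 18: again

9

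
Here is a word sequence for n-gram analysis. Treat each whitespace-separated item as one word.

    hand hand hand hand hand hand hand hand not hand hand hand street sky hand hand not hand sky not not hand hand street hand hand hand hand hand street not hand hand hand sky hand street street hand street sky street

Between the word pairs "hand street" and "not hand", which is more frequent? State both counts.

"hand street": 5 occurrences
"not hand": 4 occurrences

"hand street" (5 vs 4)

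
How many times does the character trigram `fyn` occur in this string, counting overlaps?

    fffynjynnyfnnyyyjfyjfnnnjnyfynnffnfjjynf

Sliding a length-3 window over the 40 characters (38 positions):
  position 3–5: fyn
  position 28–30: fyn

2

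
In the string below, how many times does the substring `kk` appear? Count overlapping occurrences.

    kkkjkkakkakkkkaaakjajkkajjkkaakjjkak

Sliding a length-2 window over the 36 characters (35 positions):
  position 1–2: kk
  position 2–3: kk
  position 5–6: kk
  position 8–9: kk
  position 11–12: kk
  position 12–13: kk
  position 13–14: kk
  position 22–23: kk
  position 27–28: kk

9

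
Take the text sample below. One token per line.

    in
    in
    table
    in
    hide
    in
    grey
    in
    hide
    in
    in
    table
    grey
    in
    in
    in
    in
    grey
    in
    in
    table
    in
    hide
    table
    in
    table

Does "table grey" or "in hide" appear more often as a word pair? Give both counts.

"table grey": 1 occurrence
"in hide": 3 occurrences

"in hide" (3 vs 1)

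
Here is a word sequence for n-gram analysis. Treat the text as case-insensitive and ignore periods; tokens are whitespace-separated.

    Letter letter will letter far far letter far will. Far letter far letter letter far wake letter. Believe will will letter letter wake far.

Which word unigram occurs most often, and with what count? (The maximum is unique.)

Unigram frequencies (highest first):
  letter: 10
  far: 7
  will: 4
  wake: 2
  believe: 1

"letter", 10 times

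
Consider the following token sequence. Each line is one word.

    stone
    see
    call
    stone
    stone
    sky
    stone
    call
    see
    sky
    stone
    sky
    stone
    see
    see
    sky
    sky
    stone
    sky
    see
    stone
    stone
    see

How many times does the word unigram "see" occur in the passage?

Scanning the 23 tokens for "see":
  position 2: see
  position 9: see
  position 14: see
  position 15: see
  position 20: see
  position 23: see

6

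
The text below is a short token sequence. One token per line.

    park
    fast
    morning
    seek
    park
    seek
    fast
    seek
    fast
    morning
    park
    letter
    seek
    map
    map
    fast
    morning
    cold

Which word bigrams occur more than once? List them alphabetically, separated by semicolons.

fast morning; seek fast

Bigram counts meeting the condition (more than once):
  fast morning: 3
  seek fast: 2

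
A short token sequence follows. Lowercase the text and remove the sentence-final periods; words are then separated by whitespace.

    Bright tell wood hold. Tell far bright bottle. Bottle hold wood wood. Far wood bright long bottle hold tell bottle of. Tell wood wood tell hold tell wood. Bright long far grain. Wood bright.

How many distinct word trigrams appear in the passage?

34 tokens → 32 trigram windows in total.
Repeated trigrams (each contributes count−1 duplicates):
  wood bright long: 2
1 duplicate windows → 32 − 1 = 31 distinct.

31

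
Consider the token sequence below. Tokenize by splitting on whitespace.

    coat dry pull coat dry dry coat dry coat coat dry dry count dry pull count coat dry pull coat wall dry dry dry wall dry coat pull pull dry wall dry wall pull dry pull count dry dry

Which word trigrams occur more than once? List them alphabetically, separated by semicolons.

coat dry dry; coat dry pull; dry pull coat; dry pull count; dry wall dry

Trigram counts meeting the condition (more than once):
  coat dry dry: 2
  coat dry pull: 2
  dry pull coat: 2
  dry pull count: 2
  dry wall dry: 2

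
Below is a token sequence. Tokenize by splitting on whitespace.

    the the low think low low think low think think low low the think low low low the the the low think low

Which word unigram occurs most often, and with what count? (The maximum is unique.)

"low", 11 times

Unigram frequencies (highest first):
  low: 11
  the: 6
  think: 6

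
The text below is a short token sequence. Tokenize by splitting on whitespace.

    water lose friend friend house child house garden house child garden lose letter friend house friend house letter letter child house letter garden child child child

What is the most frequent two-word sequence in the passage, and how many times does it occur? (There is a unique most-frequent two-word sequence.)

"friend house", 3 times

Bigram frequencies (highest first):
  friend house: 3
  house child: 2
  child house: 2
  house letter: 2
  child child: 2
  water lose: 1
  … (13 more, each ≤ 1)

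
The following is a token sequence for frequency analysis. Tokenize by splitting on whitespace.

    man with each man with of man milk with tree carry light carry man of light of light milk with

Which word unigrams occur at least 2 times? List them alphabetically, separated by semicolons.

carry; light; man; milk; of; with

Unigram counts meeting the condition (at least 2 times):
  carry: 2
  light: 3
  man: 4
  milk: 2
  of: 3
  with: 4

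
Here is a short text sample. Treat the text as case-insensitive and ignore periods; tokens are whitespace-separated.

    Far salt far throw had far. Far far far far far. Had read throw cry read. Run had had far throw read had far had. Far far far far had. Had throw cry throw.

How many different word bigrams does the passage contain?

18

34 tokens → 33 bigram windows in total.
Repeated bigrams (each contributes count−1 duplicates):
  far far: 8
  had far: 4
  far had: 3
  far throw: 2
  had had: 2
  throw cry: 2
15 duplicate windows → 33 − 15 = 18 distinct.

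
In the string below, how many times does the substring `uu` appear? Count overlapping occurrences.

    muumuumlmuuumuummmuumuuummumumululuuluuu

11

Sliding a length-2 window over the 40 characters (39 positions):
  position 2–3: uu
  position 5–6: uu
  position 10–11: uu
  position 11–12: uu
  position 14–15: uu
  position 19–20: uu
  position 22–23: uu
  position 23–24: uu
  position 35–36: uu
  position 38–39: uu
  … (1 more)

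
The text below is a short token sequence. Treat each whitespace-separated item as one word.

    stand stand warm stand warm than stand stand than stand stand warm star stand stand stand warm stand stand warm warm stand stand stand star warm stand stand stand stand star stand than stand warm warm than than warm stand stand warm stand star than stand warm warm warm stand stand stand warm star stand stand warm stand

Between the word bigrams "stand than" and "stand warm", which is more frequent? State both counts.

"stand warm" (10 vs 2)

"stand than": 2 occurrences
"stand warm": 10 occurrences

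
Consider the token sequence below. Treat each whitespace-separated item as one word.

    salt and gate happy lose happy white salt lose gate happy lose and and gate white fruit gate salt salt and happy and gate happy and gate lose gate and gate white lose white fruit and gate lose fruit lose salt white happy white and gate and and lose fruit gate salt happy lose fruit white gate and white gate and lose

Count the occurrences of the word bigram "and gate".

7

Scanning the 61 overlapping bigram windows for "and gate":
  position 2–3: and gate
  position 14–15: and gate
  position 23–24: and gate
  position 26–27: and gate
  position 30–31: and gate
  position 36–37: and gate
  position 45–46: and gate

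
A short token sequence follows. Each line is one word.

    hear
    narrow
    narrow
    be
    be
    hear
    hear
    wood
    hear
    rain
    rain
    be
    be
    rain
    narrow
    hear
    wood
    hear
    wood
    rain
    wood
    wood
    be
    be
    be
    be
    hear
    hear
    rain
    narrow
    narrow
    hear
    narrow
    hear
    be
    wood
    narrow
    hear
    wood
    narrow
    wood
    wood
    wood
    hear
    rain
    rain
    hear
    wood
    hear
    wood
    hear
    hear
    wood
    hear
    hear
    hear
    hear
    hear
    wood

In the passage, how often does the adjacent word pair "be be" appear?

Scanning the 58 overlapping bigram windows for "be be":
  position 4–5: be be
  position 12–13: be be
  position 23–24: be be
  position 24–25: be be
  position 25–26: be be

5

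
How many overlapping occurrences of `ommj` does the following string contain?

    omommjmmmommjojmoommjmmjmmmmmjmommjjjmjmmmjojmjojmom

Sliding a length-4 window over the 52 characters (49 positions):
  position 3–6: ommj
  position 10–13: ommj
  position 18–21: ommj
  position 32–35: ommj

4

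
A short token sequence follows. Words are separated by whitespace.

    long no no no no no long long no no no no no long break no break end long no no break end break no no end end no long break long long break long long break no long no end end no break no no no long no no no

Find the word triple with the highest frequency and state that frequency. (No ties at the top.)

Trigram frequencies (highest first):
  no no no: 8
  long no no: 4
  no no long: 3
  no long break: 2
  long break no: 2
  no break end: 2
  … (21 more, each ≤ 2)

"no no no", 8 times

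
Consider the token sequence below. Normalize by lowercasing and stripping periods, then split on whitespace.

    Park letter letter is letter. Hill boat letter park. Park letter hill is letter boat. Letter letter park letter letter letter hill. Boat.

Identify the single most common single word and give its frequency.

"letter", 11 times

Unigram frequencies (highest first):
  letter: 11
  park: 4
  hill: 3
  boat: 3
  is: 2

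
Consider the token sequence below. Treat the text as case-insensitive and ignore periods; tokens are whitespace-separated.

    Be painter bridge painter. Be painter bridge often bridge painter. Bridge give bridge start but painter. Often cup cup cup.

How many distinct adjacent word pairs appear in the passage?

20 tokens → 19 bigram windows in total.
Repeated bigrams (each contributes count−1 duplicates):
  painter bridge: 3
  be painter: 2
  bridge painter: 2
  cup cup: 2
5 duplicate windows → 19 − 5 = 14 distinct.

14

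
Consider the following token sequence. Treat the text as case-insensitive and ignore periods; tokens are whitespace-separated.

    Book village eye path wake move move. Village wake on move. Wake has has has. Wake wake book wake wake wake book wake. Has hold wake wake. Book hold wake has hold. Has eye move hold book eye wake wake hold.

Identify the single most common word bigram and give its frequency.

Bigram frequencies (highest first):
  wake wake: 5
  wake has: 3
  wake book: 3
  has has: 2
  book wake: 2
  has hold: 2
  … (22 more, each ≤ 2)

"wake wake", 5 times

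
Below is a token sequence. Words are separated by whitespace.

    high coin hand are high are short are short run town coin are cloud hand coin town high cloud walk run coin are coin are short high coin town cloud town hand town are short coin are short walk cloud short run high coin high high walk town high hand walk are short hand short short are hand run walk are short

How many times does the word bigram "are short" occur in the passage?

7

Scanning the 61 overlapping bigram windows for "are short":
  position 6–7: are short
  position 8–9: are short
  position 25–26: are short
  position 34–35: are short
  position 37–38: are short
  position 52–53: are short
  position 61–62: are short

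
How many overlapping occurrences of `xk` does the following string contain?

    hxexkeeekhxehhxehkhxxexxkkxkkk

3

Sliding a length-2 window over the 30 characters (29 positions):
  position 4–5: xk
  position 24–25: xk
  position 27–28: xk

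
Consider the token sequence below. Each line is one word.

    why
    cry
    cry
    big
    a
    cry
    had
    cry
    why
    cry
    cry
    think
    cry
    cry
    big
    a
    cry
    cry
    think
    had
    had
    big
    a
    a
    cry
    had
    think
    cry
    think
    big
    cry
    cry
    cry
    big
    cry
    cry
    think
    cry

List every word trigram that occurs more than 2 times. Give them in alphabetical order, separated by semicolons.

cry cry big; cry cry think

Trigram counts meeting the condition (more than 2 times):
  cry cry big: 3
  cry cry think: 3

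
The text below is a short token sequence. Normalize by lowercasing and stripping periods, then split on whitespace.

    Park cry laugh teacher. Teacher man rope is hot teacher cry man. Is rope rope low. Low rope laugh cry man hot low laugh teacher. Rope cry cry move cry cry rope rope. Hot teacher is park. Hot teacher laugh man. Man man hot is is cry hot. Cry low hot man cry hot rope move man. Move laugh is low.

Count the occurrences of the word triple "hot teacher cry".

1

Scanning the 59 overlapping trigram windows for "hot teacher cry":
  position 9–11: hot teacher cry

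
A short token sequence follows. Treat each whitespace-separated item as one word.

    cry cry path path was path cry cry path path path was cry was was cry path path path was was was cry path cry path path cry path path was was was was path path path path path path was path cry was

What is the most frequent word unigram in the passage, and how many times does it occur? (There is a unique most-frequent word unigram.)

"path", 21 times

Unigram frequencies (highest first):
  path: 21
  was: 13
  cry: 10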